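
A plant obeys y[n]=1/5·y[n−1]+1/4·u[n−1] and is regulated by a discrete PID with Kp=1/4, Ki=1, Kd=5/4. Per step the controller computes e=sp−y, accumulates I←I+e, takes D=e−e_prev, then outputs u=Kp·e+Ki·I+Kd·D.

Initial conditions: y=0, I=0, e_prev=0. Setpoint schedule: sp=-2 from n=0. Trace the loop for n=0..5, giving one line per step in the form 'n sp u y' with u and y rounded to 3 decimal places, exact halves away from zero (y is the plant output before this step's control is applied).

0 -2 -5.000 0.000
1 -2 -1.375 -1.250
2 -2 -5.328 -0.594
3 -2 -3.771 -1.451
4 -2 -5.936 -1.233
5 -2 -5.187 -1.731

(exact arithmetic carried between steps; '≈' marks a value shown rounded to 6 d.p. or computed from one; I and e_prev carry over from the previous line; the table rounds u and y to 3 d.p., halves away from zero)
n=0: y=0, sp=-2, e=sp−y=-2; I=-2, D=e−e_prev=-2; u=1/4·(-2)+1·(-2)+5/4·(-2)=-5; next y=1/5·0+1/4·(-5)=-1.25
n=1: y=-1.25, sp=-2, e=sp−y=-0.75; I=-2.75, D=e−e_prev=1.25; u=1/4·(-0.75)+1·(-2.75)+5/4·1.25=-1.375; next y=1/5·(-1.25)+1/4·(-1.375)=-0.59375
n=2: y=-0.59375, sp=-2, e=sp−y=-1.40625; I=-4.15625, D=e−e_prev=-0.65625; u=1/4·(-1.40625)+1·(-4.15625)+5/4·(-0.65625)=-5.328125; next y=1/5·(-0.59375)+1/4·(-5.328125)≈-1.450781
n=3: y≈-1.450781, sp=-2, e=sp−y≈-0.549219; I≈-4.705469, D=e−e_prev≈0.857031; u=1/4·(-0.549219)+1·(-4.705469)+5/4·0.857031≈-3.771484; next y=1/5·(-1.450781)+1/4·(-3.771484)≈-1.233027
n=4: y≈-1.233027, sp=-2, e=sp−y≈-0.766973; I≈-5.472441, D=e−e_prev≈-0.217754; u=1/4·(-0.766973)+1·(-5.472441)+5/4·(-0.217754)≈-5.936377; next y=1/5·(-1.233027)+1/4·(-5.936377)≈-1.730700
n=5: y≈-1.730700, sp=-2, e=sp−y≈-0.269300; I≈-5.741742, D=e−e_prev≈0.497672; u=1/4·(-0.269300)+1·(-5.741742)+5/4·0.497672≈-5.186976; next y=1/5·(-1.730700)+1/4·(-5.186976)≈-1.642884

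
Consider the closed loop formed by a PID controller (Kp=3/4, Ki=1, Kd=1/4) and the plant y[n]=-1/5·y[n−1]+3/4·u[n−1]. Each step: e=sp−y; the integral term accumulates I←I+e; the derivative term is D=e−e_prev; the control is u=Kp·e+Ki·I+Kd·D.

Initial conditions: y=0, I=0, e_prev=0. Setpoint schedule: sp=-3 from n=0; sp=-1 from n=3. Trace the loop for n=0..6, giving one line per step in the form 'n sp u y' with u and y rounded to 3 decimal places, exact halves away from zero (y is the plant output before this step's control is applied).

0 -3 -6.000 0.000
1 -3 0.750 -4.500
2 -3 -10.800 1.463
3 -1 9.938 -8.393
4 -1 -20.682 9.132
5 -1 26.507 -17.338
6 -1 -45.145 23.348

(exact arithmetic carried between steps; '≈' marks a value shown rounded to 6 d.p. or computed from one; I and e_prev carry over from the previous line; the table rounds u and y to 3 d.p., halves away from zero)
n=0: y=0, sp=-3, e=sp−y=-3; I=-3, D=e−e_prev=-3; u=3/4·(-3)+1·(-3)+1/4·(-3)=-6; next y=-1/5·0+3/4·(-6)=-4.5
n=1: y=-4.5, sp=-3, e=sp−y=1.5; I=-1.5, D=e−e_prev=4.5; u=3/4·1.5+1·(-1.5)+1/4·4.5=0.75; next y=-1/5·(-4.5)+3/4·0.75=1.4625
n=2: y=1.4625, sp=-3, e=sp−y=-4.4625; I=-5.9625, D=e−e_prev=-5.9625; u=3/4·(-4.4625)+1·(-5.9625)+1/4·(-5.9625)=-10.8; next y=-1/5·1.4625+3/4·(-10.8)=-8.3925
n=3: y=-8.3925, sp=-1, e=sp−y=7.3925; I=1.43, D=e−e_prev=11.855; u=3/4·7.3925+1·1.43+1/4·11.855=9.938125; next y=-1/5·(-8.3925)+3/4·9.938125≈9.132094
n=4: y≈9.132094, sp=-1, e=sp−y≈-10.132094; I≈-8.702094, D=e−e_prev≈-17.524594; u=3/4·(-10.132094)+1·(-8.702094)+1/4·(-17.524594)≈-20.682313; next y=-1/5·9.132094+3/4·(-20.682313)≈-17.338153
n=5: y≈-17.338153, sp=-1, e=sp−y≈16.338153; I≈7.636059, D=e−e_prev≈26.470247; u=3/4·16.338153+1·7.636059+1/4·26.470247≈26.507236; next y=-1/5·(-17.338153)+3/4·26.507236≈23.348058
n=6: y≈23.348058, sp=-1, e=sp−y≈-24.348058; I≈-16.711998, D=e−e_prev≈-40.686211; u=3/4·(-24.348058)+1·(-16.711998)+1/4·(-40.686211)≈-45.144594; next y=-1/5·23.348058+3/4·(-45.144594)≈-38.528057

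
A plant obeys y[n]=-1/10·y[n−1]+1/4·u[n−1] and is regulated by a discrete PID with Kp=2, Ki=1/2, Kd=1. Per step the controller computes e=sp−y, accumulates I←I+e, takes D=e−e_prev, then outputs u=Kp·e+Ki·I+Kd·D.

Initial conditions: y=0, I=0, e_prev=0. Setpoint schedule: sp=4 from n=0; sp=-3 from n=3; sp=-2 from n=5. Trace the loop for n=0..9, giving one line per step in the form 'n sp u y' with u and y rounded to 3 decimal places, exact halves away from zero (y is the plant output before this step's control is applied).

(exact arithmetic carried between steps; '≈' marks a value shown rounded to 6 d.p. or computed from one; I and e_prev carry over from the previous line; the table rounds u and y to 3 d.p., halves away from zero)
n=0: y=0, sp=4, e=sp−y=4; I=4, D=e−e_prev=4; u=2·4+1/2·4+1·4=14; next y=-1/10·0+1/4·14=3.5
n=1: y=3.5, sp=4, e=sp−y=0.5; I=4.5, D=e−e_prev=-3.5; u=2·0.5+1/2·4.5+1·(-3.5)=-0.25; next y=-1/10·3.5+1/4·(-0.25)=-0.4125
n=2: y=-0.4125, sp=4, e=sp−y=4.4125; I=8.9125, D=e−e_prev=3.9125; u=2·4.4125+1/2·8.9125+1·3.9125=17.19375; next y=-1/10·(-0.4125)+1/4·17.19375≈4.339688
n=3: y≈4.339688, sp=-3, e=sp−y≈-7.339688; I≈1.572813, D=e−e_prev≈-11.752188; u=2·(-7.339688)+1/2·1.572813+1·(-11.752188)≈-25.645156; next y=-1/10·4.339688+1/4·(-25.645156)≈-6.845258
n=4: y≈-6.845258, sp=-3, e=sp−y≈3.845258; I≈5.418070, D=e−e_prev≈11.184945; u=2·3.845258+1/2·5.418070+1·11.184945≈21.584496; next y=-1/10·(-6.845258)+1/4·21.584496≈6.080650
n=5: y≈6.080650, sp=-2, e=sp−y≈-8.080650; I≈-2.662579, D=e−e_prev≈-11.925908; u=2·(-8.080650)+1/2·(-2.662579)+1·(-11.925908)≈-29.418497; next y=-1/10·6.080650+1/4·(-29.418497)≈-7.962689
n=6: y≈-7.962689, sp=-2, e=sp−y≈5.962689; I≈3.300110, D=e−e_prev≈14.043339; u=2·5.962689+1/2·3.300110+1·14.043339≈27.618772; next y=-1/10·(-7.962689)+1/4·27.618772≈7.700962
n=7: y≈7.700962, sp=-2, e=sp−y≈-9.700962; I≈-6.400852, D=e−e_prev≈-15.663651; u=2·(-9.700962)+1/2·(-6.400852)+1·(-15.663651)≈-38.266001; next y=-1/10·7.700962+1/4·(-38.266001)≈-10.336597
n=8: y≈-10.336597, sp=-2, e=sp−y≈8.336597; I≈1.935744, D=e−e_prev≈18.037559; u=2·8.336597+1/2·1.935744+1·18.037559≈35.678624; next y=-1/10·(-10.336597)+1/4·35.678624≈9.953316
n=9: y≈9.953316, sp=-2, e=sp−y≈-11.953316; I≈-10.017571, D=e−e_prev≈-20.289912; u=2·(-11.953316)+1/2·(-10.017571)+1·(-20.289912)≈-49.205329; next y=-1/10·9.953316+1/4·(-49.205329)≈-13.296664

0 4 14.000 0.000
1 4 -0.250 3.500
2 4 17.194 -0.413
3 -3 -25.645 4.340
4 -3 21.584 -6.845
5 -2 -29.418 6.081
6 -2 27.619 -7.963
7 -2 -38.266 7.701
8 -2 35.679 -10.337
9 -2 -49.205 9.953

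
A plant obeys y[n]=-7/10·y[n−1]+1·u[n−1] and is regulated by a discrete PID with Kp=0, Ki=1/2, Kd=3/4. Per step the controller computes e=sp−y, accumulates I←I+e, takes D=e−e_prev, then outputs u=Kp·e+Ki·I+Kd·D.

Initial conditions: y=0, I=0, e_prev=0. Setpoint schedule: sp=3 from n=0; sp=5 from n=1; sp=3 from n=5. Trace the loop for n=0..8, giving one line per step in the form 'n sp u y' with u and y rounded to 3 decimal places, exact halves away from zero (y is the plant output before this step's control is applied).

0 3 3.750 0.000
1 5 0.813 3.750
2 5 9.703 -1.813
3 5 -7.043 10.972
4 5 31.678 -14.723
5 3 -51.116 41.985
6 3 126.535 -80.506
7 3 -252.823 182.889
8 3 559.446 -380.845

(exact arithmetic carried between steps; '≈' marks a value shown rounded to 6 d.p. or computed from one; I and e_prev carry over from the previous line; the table rounds u and y to 3 d.p., halves away from zero)
n=0: y=0, sp=3, e=sp−y=3; I=3, D=e−e_prev=3; u=0·3+1/2·3+3/4·3=3.75; next y=-7/10·0+1·3.75=3.75
n=1: y=3.75, sp=5, e=sp−y=1.25; I=4.25, D=e−e_prev=-1.75; u=0·1.25+1/2·4.25+3/4·(-1.75)=0.8125; next y=-7/10·3.75+1·0.8125=-1.8125
n=2: y=-1.8125, sp=5, e=sp−y=6.8125; I=11.0625, D=e−e_prev=5.5625; u=0·6.8125+1/2·11.0625+3/4·5.5625=9.703125; next y=-7/10·(-1.8125)+1·9.703125=10.971875
n=3: y=10.971875, sp=5, e=sp−y=-5.971875; I=5.090625, D=e−e_prev=-12.784375; u=0·(-5.971875)+1/2·5.090625+3/4·(-12.784375)≈-7.042969; next y=-7/10·10.971875+1·(-7.042969)≈-14.723281
n=4: y≈-14.723281, sp=5, e=sp−y≈19.723281; I≈24.813906, D=e−e_prev≈25.695156; u=0·19.723281+1/2·24.813906+3/4·25.695156≈31.678320; next y=-7/10·(-14.723281)+1·31.678320≈41.984617
n=5: y≈41.984617, sp=3, e=sp−y≈-38.984617; I≈-14.170711, D=e−e_prev≈-58.707898; u=0·(-38.984617)+1/2·(-14.170711)+3/4·(-58.707898)≈-51.116279; next y=-7/10·41.984617+1·(-51.116279)≈-80.505511
n=6: y≈-80.505511, sp=3, e=sp−y≈83.505511; I≈69.334800, D=e−e_prev≈122.490129; u=0·83.505511+1/2·69.334800+3/4·122.490129≈126.534997; next y=-7/10·(-80.505511)+1·126.534997≈182.888855
n=7: y≈182.888855, sp=3, e=sp−y≈-179.888855; I≈-110.554054, D=e−e_prev≈-263.394366; u=0·(-179.888855)+1/2·(-110.554054)+3/4·(-263.394366)≈-252.822801; next y=-7/10·182.888855+1·(-252.822801)≈-380.845000
n=8: y≈-380.845000, sp=3, e=sp−y≈383.845000; I≈273.290945, D=e−e_prev≈563.733854; u=0·383.845000+1/2·273.290945+3/4·563.733854≈559.445863; next y=-7/10·(-380.845000)+1·559.445863≈826.037363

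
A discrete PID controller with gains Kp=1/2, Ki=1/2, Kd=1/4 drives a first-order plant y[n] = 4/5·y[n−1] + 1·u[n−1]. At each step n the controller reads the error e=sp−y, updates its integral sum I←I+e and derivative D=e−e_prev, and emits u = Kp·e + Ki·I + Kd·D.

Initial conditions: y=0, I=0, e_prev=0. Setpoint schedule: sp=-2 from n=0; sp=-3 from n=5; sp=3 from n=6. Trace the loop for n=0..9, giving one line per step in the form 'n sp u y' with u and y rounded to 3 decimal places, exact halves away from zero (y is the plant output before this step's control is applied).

0 -2 -2.500 0.000
1 -2 0.125 -2.500
2 -2 -1.031 -1.875
3 -2 -0.117 -2.531
4 -2 -0.502 -2.142
5 -3 -1.492 -2.216
6 3 7.158 -3.264
7 3 -1.236 4.547
8 3 2.625 2.402
9 3 -0.293 4.547

(exact arithmetic carried between steps; '≈' marks a value shown rounded to 6 d.p. or computed from one; I and e_prev carry over from the previous line; the table rounds u and y to 3 d.p., halves away from zero)
n=0: y=0, sp=-2, e=sp−y=-2; I=-2, D=e−e_prev=-2; u=1/2·(-2)+1/2·(-2)+1/4·(-2)=-2.5; next y=4/5·0+1·(-2.5)=-2.5
n=1: y=-2.5, sp=-2, e=sp−y=0.5; I=-1.5, D=e−e_prev=2.5; u=1/2·0.5+1/2·(-1.5)+1/4·2.5=0.125; next y=4/5·(-2.5)+1·0.125=-1.875
n=2: y=-1.875, sp=-2, e=sp−y=-0.125; I=-1.625, D=e−e_prev=-0.625; u=1/2·(-0.125)+1/2·(-1.625)+1/4·(-0.625)=-1.03125; next y=4/5·(-1.875)+1·(-1.03125)=-2.53125
n=3: y=-2.53125, sp=-2, e=sp−y=0.53125; I=-1.09375, D=e−e_prev=0.65625; u=1/2·0.53125+1/2·(-1.09375)+1/4·0.65625≈-0.117188; next y=4/5·(-2.53125)+1·(-0.117188)≈-2.142188
n=4: y≈-2.142188, sp=-2, e=sp−y≈0.142188; I≈-0.951563, D=e−e_prev≈-0.389063; u=1/2·0.142188+1/2·(-0.951563)+1/4·(-0.389063)≈-0.501953; next y=4/5·(-2.142188)+1·(-0.501953)≈-2.215703
n=5: y≈-2.215703, sp=-3, e=sp−y≈-0.784297; I≈-1.735859, D=e−e_prev≈-0.926484; u=1/2·(-0.784297)+1/2·(-1.735859)+1/4·(-0.926484)≈-1.491699; next y=4/5·(-2.215703)+1·(-1.491699)≈-3.264262
n=6: y≈-3.264262, sp=3, e=sp−y≈6.264262; I≈4.528402, D=e−e_prev≈7.048559; u=1/2·6.264262+1/2·4.528402+1/4·7.048559≈7.158472; next y=4/5·(-3.264262)+1·7.158472≈4.547062
n=7: y≈4.547062, sp=3, e=sp−y≈-1.547062; I≈2.981340, D=e−e_prev≈-7.811324; u=1/2·(-1.547062)+1/2·2.981340+1/4·(-7.811324)≈-1.235692; next y=4/5·4.547062+1·(-1.235692)≈2.401958
n=8: y≈2.401958, sp=3, e=sp−y≈0.598042; I≈3.579382, D=e−e_prev≈2.145105; u=1/2·0.598042+1/2·3.579382+1/4·2.145105≈2.624988; next y=4/5·2.401958+1·2.624988≈4.546555
n=9: y≈4.546555, sp=3, e=sp−y≈-1.546555; I≈2.032828, D=e−e_prev≈-2.144597; u=1/2·(-1.546555)+1/2·2.032828+1/4·(-2.144597)≈-0.293013; next y=4/5·4.546555+1·(-0.293013)≈3.344231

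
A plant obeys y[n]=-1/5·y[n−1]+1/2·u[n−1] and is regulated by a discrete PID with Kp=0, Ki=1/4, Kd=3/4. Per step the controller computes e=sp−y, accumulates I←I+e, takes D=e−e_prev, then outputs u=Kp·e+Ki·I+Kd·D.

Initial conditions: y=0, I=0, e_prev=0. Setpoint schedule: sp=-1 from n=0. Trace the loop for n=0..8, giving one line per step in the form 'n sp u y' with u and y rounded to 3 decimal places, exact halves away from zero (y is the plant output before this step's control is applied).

0 -1 -1.000 0.000
1 -1 0.000 -0.500
2 -1 -1.100 0.100
3 -1 -0.255 -0.570
4 -1 -1.422 -0.014
5 -1 -0.556 -0.708
6 -1 -1.722 -0.136
7 -1 -0.812 -0.834
8 -1 -1.971 -0.239

(exact arithmetic carried between steps; '≈' marks a value shown rounded to 6 d.p. or computed from one; I and e_prev carry over from the previous line; the table rounds u and y to 3 d.p., halves away from zero)
n=0: y=0, sp=-1, e=sp−y=-1; I=-1, D=e−e_prev=-1; u=0·(-1)+1/4·(-1)+3/4·(-1)=-1; next y=-1/5·0+1/2·(-1)=-0.5
n=1: y=-0.5, sp=-1, e=sp−y=-0.5; I=-1.5, D=e−e_prev=0.5; u=0·(-0.5)+1/4·(-1.5)+3/4·0.5=0; next y=-1/5·(-0.5)+1/2·0=0.1
n=2: y=0.1, sp=-1, e=sp−y=-1.1; I=-2.6, D=e−e_prev=-0.6; u=0·(-1.1)+1/4·(-2.6)+3/4·(-0.6)=-1.1; next y=-1/5·0.1+1/2·(-1.1)=-0.57
n=3: y=-0.57, sp=-1, e=sp−y=-0.43; I=-3.03, D=e−e_prev=0.67; u=0·(-0.43)+1/4·(-3.03)+3/4·0.67=-0.255; next y=-1/5·(-0.57)+1/2·(-0.255)=-0.0135
n=4: y=-0.0135, sp=-1, e=sp−y=-0.9865; I=-4.0165, D=e−e_prev=-0.5565; u=0·(-0.9865)+1/4·(-4.0165)+3/4·(-0.5565)=-1.4215; next y=-1/5·(-0.0135)+1/2·(-1.4215)=-0.70805
n=5: y=-0.70805, sp=-1, e=sp−y=-0.29195; I=-4.30845, D=e−e_prev=0.69455; u=0·(-0.29195)+1/4·(-4.30845)+3/4·0.69455=-0.5562; next y=-1/5·(-0.70805)+1/2·(-0.5562)=-0.13649
n=6: y=-0.13649, sp=-1, e=sp−y=-0.86351; I=-5.17196, D=e−e_prev=-0.57156; u=0·(-0.86351)+1/4·(-5.17196)+3/4·(-0.57156)=-1.72166; next y=-1/5·(-0.13649)+1/2·(-1.72166)=-0.833532
n=7: y=-0.833532, sp=-1, e=sp−y=-0.166468; I=-5.338428, D=e−e_prev=0.697042; u=0·(-0.166468)+1/4·(-5.338428)+3/4·0.697042≈-0.811826; next y=-1/5·(-0.833532)+1/2·(-0.811826)≈-0.239206
n=8: y≈-0.239206, sp=-1, e=sp−y≈-0.760794; I≈-6.099222, D=e−e_prev≈-0.594326; u=0·(-0.760794)+1/4·(-6.099222)+3/4·(-0.594326)≈-1.970550; next y=-1/5·(-0.239206)+1/2·(-1.970550)≈-0.937434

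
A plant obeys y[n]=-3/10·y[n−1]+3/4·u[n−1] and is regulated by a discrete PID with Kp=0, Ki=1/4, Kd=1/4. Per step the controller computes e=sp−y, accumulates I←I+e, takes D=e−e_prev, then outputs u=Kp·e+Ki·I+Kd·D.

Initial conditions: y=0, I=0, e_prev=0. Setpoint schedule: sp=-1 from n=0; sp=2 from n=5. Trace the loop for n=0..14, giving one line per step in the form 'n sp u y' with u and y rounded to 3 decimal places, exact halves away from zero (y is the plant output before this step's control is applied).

0 -1 -0.500 0.000
1 -1 -0.313 -0.375
2 -1 -0.689 -0.122
3 -1 -0.666 -0.480
4 -1 -0.948 -0.356
5 2 0.546 -0.604
6 2 -0.212 0.591
7 2 0.903 -0.337
8 2 0.697 0.778
9 2 1.526 0.290
10 2 1.447 1.057
11 2 2.020 0.768
12 2 1.997 1.284
13 2 2.391 1.113
14 2 2.397 1.459

(exact arithmetic carried between steps; '≈' marks a value shown rounded to 6 d.p. or computed from one; I and e_prev carry over from the previous line; the table rounds u and y to 3 d.p., halves away from zero)
n=0: y=0, sp=-1, e=sp−y=-1; I=-1, D=e−e_prev=-1; u=0·(-1)+1/4·(-1)+1/4·(-1)=-0.5; next y=-3/10·0+3/4·(-0.5)=-0.375
n=1: y=-0.375, sp=-1, e=sp−y=-0.625; I=-1.625, D=e−e_prev=0.375; u=0·(-0.625)+1/4·(-1.625)+1/4·0.375=-0.3125; next y=-3/10·(-0.375)+3/4·(-0.3125)=-0.121875
n=2: y=-0.121875, sp=-1, e=sp−y=-0.878125; I=-2.503125, D=e−e_prev=-0.253125; u=0·(-0.878125)+1/4·(-2.503125)+1/4·(-0.253125)≈-0.689063; next y=-3/10·(-0.121875)+3/4·(-0.689063)≈-0.480234
n=3: y≈-0.480234, sp=-1, e=sp−y≈-0.519766; I≈-3.022891, D=e−e_prev≈0.358359; u=0·(-0.519766)+1/4·(-3.022891)+1/4·0.358359≈-0.666133; next y=-3/10·(-0.480234)+3/4·(-0.666133)≈-0.355529
n=4: y≈-0.355529, sp=-1, e=sp−y≈-0.644471; I≈-3.667361, D=e−e_prev≈-0.124705; u=0·(-0.644471)+1/4·(-3.667361)+1/4·(-0.124705)≈-0.948017; next y=-3/10·(-0.355529)+3/4·(-0.948017)≈-0.604354
n=5: y≈-0.604354, sp=2, e=sp−y≈2.604354; I≈-1.063008, D=e−e_prev≈3.248824; u=0·2.604354+1/4·(-1.063008)+1/4·3.248824≈0.546454; next y=-3/10·(-0.604354)+3/4·0.546454≈0.591147
n=6: y≈0.591147, sp=2, e=sp−y≈1.408853; I≈0.345846, D=e−e_prev≈-1.195500; u=0·1.408853+1/4·0.345846+1/4·(-1.195500)≈-0.212414; next y=-3/10·0.591147+3/4·(-0.212414)≈-0.336654
n=7: y≈-0.336654, sp=2, e=sp−y≈2.336654; I≈2.682500, D=e−e_prev≈0.927801; u=0·2.336654+1/4·2.682500+1/4·0.927801≈0.902575; next y=-3/10·(-0.336654)+3/4·0.902575≈0.777928
n=8: y≈0.777928, sp=2, e=sp−y≈1.222072; I≈3.904572, D=e−e_prev≈-1.114582; u=0·1.222072+1/4·3.904572+1/4·(-1.114582)≈0.697498; next y=-3/10·0.777928+3/4·0.697498≈0.289745
n=9: y≈0.289745, sp=2, e=sp−y≈1.710255; I≈5.614827, D=e−e_prev≈0.488183; u=0·1.710255+1/4·5.614827+1/4·0.488183≈1.525753; next y=-3/10·0.289745+3/4·1.525753≈1.057391
n=10: y≈1.057391, sp=2, e=sp−y≈0.942609; I≈6.557436, D=e−e_prev≈-0.767646; u=0·0.942609+1/4·6.557436+1/4·(-0.767646)≈1.447448; next y=-3/10·1.057391+3/4·1.447448≈0.768368
n=11: y≈0.768368, sp=2, e=sp−y≈1.231632; I≈7.789068, D=e−e_prev≈0.289023; u=0·1.231632+1/4·7.789068+1/4·0.289023≈2.019523; next y=-3/10·0.768368+3/4·2.019523≈1.284131
n=12: y≈1.284131, sp=2, e=sp−y≈0.715869; I≈8.504937, D=e−e_prev≈-0.515763; u=0·0.715869+1/4·8.504937+1/4·(-0.515763)≈1.997293; next y=-3/10·1.284131+3/4·1.997293≈1.112731
n=13: y≈1.112731, sp=2, e=sp−y≈0.887269; I≈9.392206, D=e−e_prev≈0.171401; u=0·0.887269+1/4·9.392206+1/4·0.171401≈2.390902; next y=-3/10·1.112731+3/4·2.390902≈1.459357
n=14: y≈1.459357, sp=2, e=sp−y≈0.540643; I≈9.932849, D=e−e_prev≈-0.346627; u=0·0.540643+1/4·9.932849+1/4·(-0.346627)≈2.396556; next y=-3/10·1.459357+3/4·2.396556≈1.359610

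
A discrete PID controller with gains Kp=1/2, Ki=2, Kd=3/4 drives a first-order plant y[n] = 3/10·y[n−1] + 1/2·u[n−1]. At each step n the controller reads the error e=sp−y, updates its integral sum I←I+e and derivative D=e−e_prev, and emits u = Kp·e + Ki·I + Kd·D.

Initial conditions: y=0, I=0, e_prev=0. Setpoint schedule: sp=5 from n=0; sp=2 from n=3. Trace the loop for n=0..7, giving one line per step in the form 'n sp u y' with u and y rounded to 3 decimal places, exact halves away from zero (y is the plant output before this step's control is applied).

0 5 16.250 0.000
1 5 -3.906 8.125
2 5 20.770 0.484
3 2 -18.328 10.530
4 2 28.135 -6.005
5 2 -27.637 12.266
6 2 38.350 -10.139
7 2 -39.560 16.133

(exact arithmetic carried between steps; '≈' marks a value shown rounded to 6 d.p. or computed from one; I and e_prev carry over from the previous line; the table rounds u and y to 3 d.p., halves away from zero)
n=0: y=0, sp=5, e=sp−y=5; I=5, D=e−e_prev=5; u=1/2·5+2·5+3/4·5=16.25; next y=3/10·0+1/2·16.25=8.125
n=1: y=8.125, sp=5, e=sp−y=-3.125; I=1.875, D=e−e_prev=-8.125; u=1/2·(-3.125)+2·1.875+3/4·(-8.125)=-3.90625; next y=3/10·8.125+1/2·(-3.90625)=0.484375
n=2: y=0.484375, sp=5, e=sp−y=4.515625; I=6.390625, D=e−e_prev=7.640625; u=1/2·4.515625+2·6.390625+3/4·7.640625≈20.769531; next y=3/10·0.484375+1/2·20.769531≈10.530078
n=3: y≈10.530078, sp=2, e=sp−y≈-8.530078; I≈-2.139453, D=e−e_prev≈-13.045703; u=1/2·(-8.530078)+2·(-2.139453)+3/4·(-13.045703)≈-18.328223; next y=3/10·10.530078+1/2·(-18.328223)≈-6.005088
n=4: y≈-6.005088, sp=2, e=sp−y≈8.005088; I≈5.865635, D=e−e_prev≈16.535166; u=1/2·8.005088+2·5.865635+3/4·16.535166≈28.135188; next y=3/10·(-6.005088)+1/2·28.135188≈12.266068
n=5: y≈12.266068, sp=2, e=sp−y≈-10.266068; I≈-4.400433, D=e−e_prev≈-18.271156; u=1/2·(-10.266068)+2·(-4.400433)+3/4·(-18.271156)≈-27.637266; next y=3/10·12.266068+1/2·(-27.637266)≈-10.138813
n=6: y≈-10.138813, sp=2, e=sp−y≈12.138813; I≈7.738380, D=e−e_prev≈22.404880; u=1/2·12.138813+2·7.738380+3/4·22.404880≈38.349827; next y=3/10·(-10.138813)+1/2·38.349827≈16.133269
n=7: y≈16.133269, sp=2, e=sp−y≈-14.133269; I≈-6.394890, D=e−e_prev≈-26.272082; u=1/2·(-14.133269)+2·(-6.394890)+3/4·(-26.272082)≈-39.560475; next y=3/10·16.133269+1/2·(-39.560475)≈-14.940257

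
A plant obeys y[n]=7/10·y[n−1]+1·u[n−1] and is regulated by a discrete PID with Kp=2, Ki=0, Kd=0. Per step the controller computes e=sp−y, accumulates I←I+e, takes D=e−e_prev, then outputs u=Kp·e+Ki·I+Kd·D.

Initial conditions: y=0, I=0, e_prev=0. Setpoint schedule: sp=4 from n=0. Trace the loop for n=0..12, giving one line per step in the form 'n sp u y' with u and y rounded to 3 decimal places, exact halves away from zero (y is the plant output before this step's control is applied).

0 4 8.000 0.000
1 4 -8.000 8.000
2 4 12.800 -2.400
3 4 -14.240 11.120
4 4 20.912 -6.456
5 4 -24.786 16.393
6 4 34.621 -13.311
7 4 -42.608 25.304
8 4 57.790 -24.895
9 4 -72.727 40.363
10 4 96.945 -44.473
11 4 -123.629 65.814
12 4 163.117 -77.559

(exact arithmetic carried between steps; '≈' marks a value shown rounded to 6 d.p. or computed from one; I and e_prev carry over from the previous line; the table rounds u and y to 3 d.p., halves away from zero)
n=0: y=0, sp=4, e=sp−y=4; I=4, D=e−e_prev=4; u=2·4+0·4+0·4=8; next y=7/10·0+1·8=8
n=1: y=8, sp=4, e=sp−y=-4; I=0, D=e−e_prev=-8; u=2·(-4)+0·0+0·(-8)=-8; next y=7/10·8+1·(-8)=-2.4
n=2: y=-2.4, sp=4, e=sp−y=6.4; I=6.4, D=e−e_prev=10.4; u=2·6.4+0·6.4+0·10.4=12.8; next y=7/10·(-2.4)+1·12.8=11.12
n=3: y=11.12, sp=4, e=sp−y=-7.12; I=-0.72, D=e−e_prev=-13.52; u=2·(-7.12)+0·(-0.72)+0·(-13.52)=-14.24; next y=7/10·11.12+1·(-14.24)=-6.456
n=4: y=-6.456, sp=4, e=sp−y=10.456; I=9.736, D=e−e_prev=17.576; u=2·10.456+0·9.736+0·17.576=20.912; next y=7/10·(-6.456)+1·20.912=16.3928
n=5: y=16.3928, sp=4, e=sp−y=-12.3928; I=-2.6568, D=e−e_prev=-22.8488; u=2·(-12.3928)+0·(-2.6568)+0·(-22.8488)=-24.7856; next y=7/10·16.3928+1·(-24.7856)=-13.31064
n=6: y=-13.31064, sp=4, e=sp−y=17.31064; I=14.65384, D=e−e_prev=29.70344; u=2·17.31064+0·14.65384+0·29.70344=34.62128; next y=7/10·(-13.31064)+1·34.62128=25.303832
n=7: y=25.303832, sp=4, e=sp−y=-21.303832; I=-6.649992, D=e−e_prev=-38.614472; u=2·(-21.303832)+0·(-6.649992)+0·(-38.614472)=-42.607664; next y=7/10·25.303832+1·(-42.607664)≈-24.894982
n=8: y≈-24.894982, sp=4, e=sp−y≈28.894982; I≈22.244990, D=e−e_prev≈50.198814; u=2·28.894982+0·22.244990+0·50.198814≈57.789963; next y=7/10·(-24.894982)+1·57.789963≈40.363476
n=9: y≈40.363476, sp=4, e=sp−y≈-36.363476; I≈-14.118486, D=e−e_prev≈-65.258458; u=2·(-36.363476)+0·(-14.118486)+0·(-65.258458)≈-72.726952; next y=7/10·40.363476+1·(-72.726952)≈-44.472519
n=10: y≈-44.472519, sp=4, e=sp−y≈48.472519; I≈34.354032, D=e−e_prev≈84.835995; u=2·48.472519+0·34.354032+0·84.835995≈96.945038; next y=7/10·(-44.472519)+1·96.945038≈65.814275
n=11: y≈65.814275, sp=4, e=sp−y≈-61.814275; I≈-27.460242, D=e−e_prev≈-110.286793; u=2·(-61.814275)+0·(-27.460242)+0·(-110.286793)≈-123.628549; next y=7/10·65.814275+1·(-123.628549)≈-77.558557
n=12: y≈-77.558557, sp=4, e=sp−y≈81.558557; I≈54.098315, D=e−e_prev≈143.372832; u=2·81.558557+0·54.098315+0·143.372832≈163.117114; next y=7/10·(-77.558557)+1·163.117114≈108.826124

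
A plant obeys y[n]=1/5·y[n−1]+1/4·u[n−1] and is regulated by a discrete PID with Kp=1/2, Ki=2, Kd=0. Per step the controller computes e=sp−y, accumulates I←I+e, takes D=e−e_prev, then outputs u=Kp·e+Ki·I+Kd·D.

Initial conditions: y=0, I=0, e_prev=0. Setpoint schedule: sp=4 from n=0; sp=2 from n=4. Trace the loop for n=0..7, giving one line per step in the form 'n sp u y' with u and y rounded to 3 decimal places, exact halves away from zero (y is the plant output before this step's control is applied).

(exact arithmetic carried between steps; '≈' marks a value shown rounded to 6 d.p. or computed from one; I and e_prev carry over from the previous line; the table rounds u and y to 3 d.p., halves away from zero)
n=0: y=0, sp=4, e=sp−y=4; I=4, D=e−e_prev=4; u=1/2·4+2·4+0·4=10; next y=1/5·0+1/4·10=2.5
n=1: y=2.5, sp=4, e=sp−y=1.5; I=5.5, D=e−e_prev=-2.5; u=1/2·1.5+2·5.5+0·(-2.5)=11.75; next y=1/5·2.5+1/4·11.75=3.4375
n=2: y=3.4375, sp=4, e=sp−y=0.5625; I=6.0625, D=e−e_prev=-0.9375; u=1/2·0.5625+2·6.0625+0·(-0.9375)=12.40625; next y=1/5·3.4375+1/4·12.40625≈3.789063
n=3: y≈3.789063, sp=4, e=sp−y≈0.210938; I≈6.273438, D=e−e_prev≈-0.351563; u=1/2·0.210938+2·6.273438+0·(-0.351563)≈12.652344; next y=1/5·3.789063+1/4·12.652344≈3.920898
n=4: y≈3.920898, sp=2, e=sp−y≈-1.920898; I≈4.352539, D=e−e_prev≈-2.131836; u=1/2·(-1.920898)+2·4.352539+0·(-2.131836)≈7.744629; next y=1/5·3.920898+1/4·7.744629≈2.720337
n=5: y≈2.720337, sp=2, e=sp−y≈-0.720337; I≈3.632202, D=e−e_prev≈1.200562; u=1/2·(-0.720337)+2·3.632202+0·1.200562≈6.904236; next y=1/5·2.720337+1/4·6.904236≈2.270126
n=6: y≈2.270126, sp=2, e=sp−y≈-0.270126; I≈3.362076, D=e−e_prev≈0.450211; u=1/2·(-0.270126)+2·3.362076+0·0.450211≈6.589088; next y=1/5·2.270126+1/4·6.589088≈2.101297
n=7: y≈2.101297, sp=2, e=sp−y≈-0.101297; I≈3.260778, D=e−e_prev≈0.168829; u=1/2·(-0.101297)+2·3.260778+0·0.168829≈6.470908; next y=1/5·2.101297+1/4·6.470908≈2.037987

0 4 10.000 0.000
1 4 11.750 2.500
2 4 12.406 3.438
3 4 12.652 3.789
4 2 7.745 3.921
5 2 6.904 2.720
6 2 6.589 2.270
7 2 6.471 2.101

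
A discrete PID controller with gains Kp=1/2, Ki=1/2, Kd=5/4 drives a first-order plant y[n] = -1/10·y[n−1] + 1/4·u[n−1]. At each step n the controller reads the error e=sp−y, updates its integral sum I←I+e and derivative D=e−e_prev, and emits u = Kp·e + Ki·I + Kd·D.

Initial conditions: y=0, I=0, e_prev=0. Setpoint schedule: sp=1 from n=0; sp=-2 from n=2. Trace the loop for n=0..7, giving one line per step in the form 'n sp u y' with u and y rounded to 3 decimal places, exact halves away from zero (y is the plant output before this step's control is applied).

(exact arithmetic carried between steps; '≈' marks a value shown rounded to 6 d.p. or computed from one; I and e_prev carry over from the previous line; the table rounds u and y to 3 d.p., halves away from zero)
n=0: y=0, sp=1, e=sp−y=1; I=1, D=e−e_prev=1; u=1/2·1+1/2·1+5/4·1=2.25; next y=-1/10·0+1/4·2.25=0.5625
n=1: y=0.5625, sp=1, e=sp−y=0.4375; I=1.4375, D=e−e_prev=-0.5625; u=1/2·0.4375+1/2·1.4375+5/4·(-0.5625)=0.234375; next y=-1/10·0.5625+1/4·0.234375≈0.002344
n=2: y≈0.002344, sp=-2, e=sp−y≈-2.002344; I≈-0.564844, D=e−e_prev≈-2.439844; u=1/2·(-2.002344)+1/2·(-0.564844)+5/4·(-2.439844)≈-4.333398; next y=-1/10·0.002344+1/4·(-4.333398)≈-1.083584
n=3: y≈-1.083584, sp=-2, e=sp−y≈-0.916416; I≈-1.481260, D=e−e_prev≈1.085928; u=1/2·(-0.916416)+1/2·(-1.481260)+5/4·1.085928≈0.158572; next y=-1/10·(-1.083584)+1/4·0.158572≈0.148001
n=4: y≈0.148001, sp=-2, e=sp−y≈-2.148001; I≈-3.629261, D=e−e_prev≈-1.231585; u=1/2·(-2.148001)+1/2·(-3.629261)+5/4·(-1.231585)≈-4.428113; next y=-1/10·0.148001+1/4·(-4.428113)≈-1.121828
n=5: y≈-1.121828, sp=-2, e=sp−y≈-0.878172; I≈-4.507433, D=e−e_prev≈1.269830; u=1/2·(-0.878172)+1/2·(-4.507433)+5/4·1.269830≈-1.105515; next y=-1/10·(-1.121828)+1/4·(-1.105515)≈-0.164196
n=6: y≈-0.164196, sp=-2, e=sp−y≈-1.835804; I≈-6.343237, D=e−e_prev≈-0.957632; u=1/2·(-1.835804)+1/2·(-6.343237)+5/4·(-0.957632)≈-5.286561; next y=-1/10·(-0.164196)+1/4·(-5.286561)≈-1.305221
n=7: y≈-1.305221, sp=-2, e=sp−y≈-0.694779; I≈-7.038016, D=e−e_prev≈1.141025; u=1/2·(-0.694779)+1/2·(-7.038016)+5/4·1.141025≈-2.440117; next y=-1/10·(-1.305221)+1/4·(-2.440117)≈-0.479507

0 1 2.250 0.000
1 1 0.234 0.563
2 -2 -4.333 0.002
3 -2 0.159 -1.084
4 -2 -4.428 0.148
5 -2 -1.106 -1.122
6 -2 -5.287 -0.164
7 -2 -2.440 -1.305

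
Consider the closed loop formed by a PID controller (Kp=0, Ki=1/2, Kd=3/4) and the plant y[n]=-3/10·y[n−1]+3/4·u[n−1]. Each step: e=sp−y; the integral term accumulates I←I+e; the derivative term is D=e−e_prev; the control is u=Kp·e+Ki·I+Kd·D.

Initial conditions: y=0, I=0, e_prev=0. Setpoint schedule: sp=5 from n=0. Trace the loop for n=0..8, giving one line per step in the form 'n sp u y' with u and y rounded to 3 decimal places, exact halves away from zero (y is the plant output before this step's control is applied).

(exact arithmetic carried between steps; '≈' marks a value shown rounded to 6 d.p. or computed from one; I and e_prev carry over from the previous line; the table rounds u and y to 3 d.p., halves away from zero)
n=0: y=0, sp=5, e=sp−y=5; I=5, D=e−e_prev=5; u=0·5+1/2·5+3/4·5=6.25; next y=-3/10·0+3/4·6.25=4.6875
n=1: y=4.6875, sp=5, e=sp−y=0.3125; I=5.3125, D=e−e_prev=-4.6875; u=0·0.3125+1/2·5.3125+3/4·(-4.6875)=-0.859375; next y=-3/10·4.6875+3/4·(-0.859375)≈-2.050781
n=2: y≈-2.050781, sp=5, e=sp−y≈7.050781; I≈12.363281, D=e−e_prev≈6.738281; u=0·7.050781+1/2·12.363281+3/4·6.738281≈11.235352; next y=-3/10·(-2.050781)+3/4·11.235352≈9.041748
n=3: y≈9.041748, sp=5, e=sp−y≈-4.041748; I≈8.321533, D=e−e_prev≈-11.092529; u=0·(-4.041748)+1/2·8.321533+3/4·(-11.092529)≈-4.158630; next y=-3/10·9.041748+3/4·(-4.158630)≈-5.831497
n=4: y≈-5.831497, sp=5, e=sp−y≈10.831497; I≈19.153030, D=e−e_prev≈14.873245; u=0·10.831497+1/2·19.153030+3/4·14.873245≈20.731449; next y=-3/10·(-5.831497)+3/4·20.731449≈17.298036
n=5: y≈17.298036, sp=5, e=sp−y≈-12.298036; I≈6.854994, D=e−e_prev≈-23.129533; u=0·(-12.298036)+1/2·6.854994+3/4·(-23.129533)≈-13.919653; next y=-3/10·17.298036+3/4·(-13.919653)≈-15.629150
n=6: y≈-15.629150, sp=5, e=sp−y≈20.629150; I≈27.484145, D=e−e_prev≈32.927186; u=0·20.629150+1/2·27.484145+3/4·32.927186≈38.437462; next y=-3/10·(-15.629150)+3/4·38.437462≈33.516842
n=7: y≈33.516842, sp=5, e=sp−y≈-28.516842; I≈-1.032697, D=e−e_prev≈-49.145992; u=0·(-28.516842)+1/2·(-1.032697)+3/4·(-49.145992)≈-37.375842; next y=-3/10·33.516842+3/4·(-37.375842)≈-38.086934
n=8: y≈-38.086934, sp=5, e=sp−y≈43.086934; I≈42.054237, D=e−e_prev≈71.603776; u=0·43.086934+1/2·42.054237+3/4·71.603776≈74.729951; next y=-3/10·(-38.086934)+3/4·74.729951≈67.473543

0 5 6.250 0.000
1 5 -0.859 4.688
2 5 11.235 -2.051
3 5 -4.159 9.042
4 5 20.731 -5.831
5 5 -13.920 17.298
6 5 38.437 -15.629
7 5 -37.376 33.517
8 5 74.730 -38.087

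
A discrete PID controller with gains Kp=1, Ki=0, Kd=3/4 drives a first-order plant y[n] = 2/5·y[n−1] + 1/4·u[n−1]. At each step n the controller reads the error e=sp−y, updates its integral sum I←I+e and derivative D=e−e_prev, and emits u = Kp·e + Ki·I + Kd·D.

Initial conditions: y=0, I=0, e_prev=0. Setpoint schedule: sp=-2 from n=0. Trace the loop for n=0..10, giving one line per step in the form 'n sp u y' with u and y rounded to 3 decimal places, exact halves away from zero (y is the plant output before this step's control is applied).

(exact arithmetic carried between steps; '≈' marks a value shown rounded to 6 d.p. or computed from one; I and e_prev carry over from the previous line; the table rounds u and y to 3 d.p., halves away from zero)
n=0: y=0, sp=-2, e=sp−y=-2; I=-2, D=e−e_prev=-2; u=1·(-2)+0·(-2)+3/4·(-2)=-3.5; next y=2/5·0+1/4·(-3.5)=-0.875
n=1: y=-0.875, sp=-2, e=sp−y=-1.125; I=-3.125, D=e−e_prev=0.875; u=1·(-1.125)+0·(-3.125)+3/4·0.875=-0.46875; next y=2/5·(-0.875)+1/4·(-0.46875)≈-0.467188
n=2: y≈-0.467188, sp=-2, e=sp−y≈-1.532813; I≈-4.657813, D=e−e_prev≈-0.407813; u=1·(-1.532813)+0·(-4.657813)+3/4·(-0.407813)≈-1.838672; next y=2/5·(-0.467188)+1/4·(-1.838672)≈-0.646543
n=3: y≈-0.646543, sp=-2, e=sp−y≈-1.353457; I≈-6.011270, D=e−e_prev≈0.179355; u=1·(-1.353457)+0·(-6.011270)+3/4·0.179355≈-1.218940; next y=2/5·(-0.646543)+1/4·(-1.218940)≈-0.563352
n=4: y≈-0.563352, sp=-2, e=sp−y≈-1.436648; I≈-7.447917, D=e−e_prev≈-0.083191; u=1·(-1.436648)+0·(-7.447917)+3/4·(-0.083191)≈-1.499041; next y=2/5·(-0.563352)+1/4·(-1.499041)≈-0.600101
n=5: y≈-0.600101, sp=-2, e=sp−y≈-1.399899; I≈-8.847816, D=e−e_prev≈0.036749; u=1·(-1.399899)+0·(-8.847816)+3/4·0.036749≈-1.372337; next y=2/5·(-0.600101)+1/4·(-1.372337)≈-0.583125
n=6: y≈-0.583125, sp=-2, e=sp−y≈-1.416875; I≈-10.264691, D=e−e_prev≈-0.016976; u=1·(-1.416875)+0·(-10.264691)+3/4·(-0.016976)≈-1.429607; next y=2/5·(-0.583125)+1/4·(-1.429607)≈-0.590652
n=7: y≈-0.590652, sp=-2, e=sp−y≈-1.409348; I≈-11.674040, D=e−e_prev≈0.007527; u=1·(-1.409348)+0·(-11.674040)+3/4·0.007527≈-1.403703; next y=2/5·(-0.590652)+1/4·(-1.403703)≈-0.587186
n=8: y≈-0.587186, sp=-2, e=sp−y≈-1.412814; I≈-13.086853, D=e−e_prev≈-0.003465; u=1·(-1.412814)+0·(-13.086853)+3/4·(-0.003465)≈-1.415413; next y=2/5·(-0.587186)+1/4·(-1.415413)≈-0.588728
n=9: y≈-0.588728, sp=-2, e=sp−y≈-1.411272; I≈-14.498125, D=e−e_prev≈0.001541; u=1·(-1.411272)+0·(-14.498125)+3/4·0.001541≈-1.410116; next y=2/5·(-0.588728)+1/4·(-1.410116)≈-0.588020
n=10: y≈-0.588020, sp=-2, e=sp−y≈-1.411980; I≈-15.910105, D=e−e_prev≈-0.000708; u=1·(-1.411980)+0·(-15.910105)+3/4·(-0.000708)≈-1.412510; next y=2/5·(-0.588020)+1/4·(-1.412510)≈-0.588336

0 -2 -3.500 0.000
1 -2 -0.469 -0.875
2 -2 -1.839 -0.467
3 -2 -1.219 -0.647
4 -2 -1.499 -0.563
5 -2 -1.372 -0.600
6 -2 -1.430 -0.583
7 -2 -1.404 -0.591
8 -2 -1.415 -0.587
9 -2 -1.410 -0.589
10 -2 -1.413 -0.588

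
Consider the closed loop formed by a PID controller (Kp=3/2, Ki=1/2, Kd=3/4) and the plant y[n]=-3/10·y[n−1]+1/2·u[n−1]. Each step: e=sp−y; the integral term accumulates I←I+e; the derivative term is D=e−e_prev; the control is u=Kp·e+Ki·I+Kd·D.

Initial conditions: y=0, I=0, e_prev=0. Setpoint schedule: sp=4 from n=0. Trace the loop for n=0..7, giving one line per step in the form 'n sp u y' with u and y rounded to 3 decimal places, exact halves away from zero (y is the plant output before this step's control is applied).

0 4 11.000 0.000
1 4 -5.125 5.500
2 4 24.959 -4.213
3 4 -27.598 13.743
4 4 68.077 -17.922
5 4 -102.387 39.415
6 4 204.599 -63.018
7 4 -345.331 121.205

(exact arithmetic carried between steps; '≈' marks a value shown rounded to 6 d.p. or computed from one; I and e_prev carry over from the previous line; the table rounds u and y to 3 d.p., halves away from zero)
n=0: y=0, sp=4, e=sp−y=4; I=4, D=e−e_prev=4; u=3/2·4+1/2·4+3/4·4=11; next y=-3/10·0+1/2·11=5.5
n=1: y=5.5, sp=4, e=sp−y=-1.5; I=2.5, D=e−e_prev=-5.5; u=3/2·(-1.5)+1/2·2.5+3/4·(-5.5)=-5.125; next y=-3/10·5.5+1/2·(-5.125)=-4.2125
n=2: y=-4.2125, sp=4, e=sp−y=8.2125; I=10.7125, D=e−e_prev=9.7125; u=3/2·8.2125+1/2·10.7125+3/4·9.7125=24.959375; next y=-3/10·(-4.2125)+1/2·24.959375≈13.743438
n=3: y≈13.743438, sp=4, e=sp−y≈-9.743438; I≈0.969063, D=e−e_prev≈-17.955938; u=3/2·(-9.743438)+1/2·0.969063+3/4·(-17.955938)≈-27.597578; next y=-3/10·13.743438+1/2·(-27.597578)≈-17.921820
n=4: y≈-17.921820, sp=4, e=sp−y≈21.921820; I≈22.890883, D=e−e_prev≈31.665258; u=3/2·21.921820+1/2·22.890883+3/4·31.665258≈68.077115; next y=-3/10·(-17.921820)+1/2·68.077115≈39.415104
n=5: y≈39.415104, sp=4, e=sp−y≈-35.415104; I≈-12.524221, D=e−e_prev≈-57.336924; u=3/2·(-35.415104)+1/2·(-12.524221)+3/4·(-57.336924)≈-102.387459; next y=-3/10·39.415104+1/2·(-102.387459)≈-63.018261
n=6: y≈-63.018261, sp=4, e=sp−y≈67.018261; I≈54.494040, D=e−e_prev≈102.433364; u=3/2·67.018261+1/2·54.494040+3/4·102.433364≈204.599434; next y=-3/10·(-63.018261)+1/2·204.599434≈121.205195
n=7: y≈121.205195, sp=4, e=sp−y≈-117.205195; I≈-62.711155, D=e−e_prev≈-184.223456; u=3/2·(-117.205195)+1/2·(-62.711155)+3/4·(-184.223456)≈-345.330962; next y=-3/10·121.205195+1/2·(-345.330962)≈-209.027040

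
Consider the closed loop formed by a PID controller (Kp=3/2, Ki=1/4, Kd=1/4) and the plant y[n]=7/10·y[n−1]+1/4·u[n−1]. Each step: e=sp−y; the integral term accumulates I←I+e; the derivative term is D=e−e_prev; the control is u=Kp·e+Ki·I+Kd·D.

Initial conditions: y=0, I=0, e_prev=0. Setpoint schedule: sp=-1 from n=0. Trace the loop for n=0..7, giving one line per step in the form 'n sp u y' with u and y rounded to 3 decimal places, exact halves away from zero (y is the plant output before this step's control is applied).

0 -1 -2.000 0.000
1 -1 -1.000 -0.500
2 -1 -1.050 -0.600
3 -1 -1.010 -0.683
4 -1 -1.015 -0.730
5 -1 -1.025 -0.765
6 -1 -1.039 -0.792
7 -1 -1.053 -0.814

(exact arithmetic carried between steps; '≈' marks a value shown rounded to 6 d.p. or computed from one; I and e_prev carry over from the previous line; the table rounds u and y to 3 d.p., halves away from zero)
n=0: y=0, sp=-1, e=sp−y=-1; I=-1, D=e−e_prev=-1; u=3/2·(-1)+1/4·(-1)+1/4·(-1)=-2; next y=7/10·0+1/4·(-2)=-0.5
n=1: y=-0.5, sp=-1, e=sp−y=-0.5; I=-1.5, D=e−e_prev=0.5; u=3/2·(-0.5)+1/4·(-1.5)+1/4·0.5=-1; next y=7/10·(-0.5)+1/4·(-1)=-0.6
n=2: y=-0.6, sp=-1, e=sp−y=-0.4; I=-1.9, D=e−e_prev=0.1; u=3/2·(-0.4)+1/4·(-1.9)+1/4·0.1=-1.05; next y=7/10·(-0.6)+1/4·(-1.05)=-0.6825
n=3: y=-0.6825, sp=-1, e=sp−y=-0.3175; I=-2.2175, D=e−e_prev=0.0825; u=3/2·(-0.3175)+1/4·(-2.2175)+1/4·0.0825=-1.01; next y=7/10·(-0.6825)+1/4·(-1.01)=-0.73025
n=4: y=-0.73025, sp=-1, e=sp−y=-0.26975; I=-2.48725, D=e−e_prev=0.04775; u=3/2·(-0.26975)+1/4·(-2.48725)+1/4·0.04775=-1.0145; next y=7/10·(-0.73025)+1/4·(-1.0145)=-0.7648
n=5: y=-0.7648, sp=-1, e=sp−y=-0.2352; I=-2.72245, D=e−e_prev=0.03455; u=3/2·(-0.2352)+1/4·(-2.72245)+1/4·0.03455=-1.024775; next y=7/10·(-0.7648)+1/4·(-1.024775)≈-0.791554
n=6: y≈-0.791554, sp=-1, e=sp−y≈-0.208446; I≈-2.930896, D=e−e_prev≈0.026754; u=3/2·(-0.208446)+1/4·(-2.930896)+1/4·0.026754≈-1.038705; next y=7/10·(-0.791554)+1/4·(-1.038705)≈-0.813764
n=7: y≈-0.813764, sp=-1, e=sp−y≈-0.186236; I≈-3.117132, D=e−e_prev≈0.022210; u=3/2·(-0.186236)+1/4·(-3.117132)+1/4·0.022210≈-1.053085; next y=7/10·(-0.813764)+1/4·(-1.053085)≈-0.832906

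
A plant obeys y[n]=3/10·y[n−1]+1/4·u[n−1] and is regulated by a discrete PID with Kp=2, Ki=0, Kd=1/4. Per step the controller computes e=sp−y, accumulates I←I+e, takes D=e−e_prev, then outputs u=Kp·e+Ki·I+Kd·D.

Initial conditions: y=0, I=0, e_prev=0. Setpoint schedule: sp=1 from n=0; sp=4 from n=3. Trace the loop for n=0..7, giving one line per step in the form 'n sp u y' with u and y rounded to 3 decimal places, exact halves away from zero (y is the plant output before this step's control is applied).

(exact arithmetic carried between steps; '≈' marks a value shown rounded to 6 d.p. or computed from one; I and e_prev carry over from the previous line; the table rounds u and y to 3 d.p., halves away from zero)
n=0: y=0, sp=1, e=sp−y=1; I=1, D=e−e_prev=1; u=2·1+0·1+1/4·1=2.25; next y=3/10·0+1/4·2.25=0.5625
n=1: y=0.5625, sp=1, e=sp−y=0.4375; I=1.4375, D=e−e_prev=-0.5625; u=2·0.4375+0·1.4375+1/4·(-0.5625)=0.734375; next y=3/10·0.5625+1/4·0.734375≈0.352344
n=2: y≈0.352344, sp=1, e=sp−y≈0.647656; I≈2.085156, D=e−e_prev≈0.210156; u=2·0.647656+0·2.085156+1/4·0.210156≈1.347852; next y=3/10·0.352344+1/4·1.347852≈0.442666
n=3: y≈0.442666, sp=4, e=sp−y≈3.557334; I≈5.642490, D=e−e_prev≈2.909678; u=2·3.557334+0·5.642490+1/4·2.909678≈7.842087; next y=3/10·0.442666+1/4·7.842087≈2.093322
n=4: y≈2.093322, sp=4, e=sp−y≈1.906678; I≈7.549169, D=e−e_prev≈-1.650656; u=2·1.906678+0·7.549169+1/4·(-1.650656)≈3.400693; next y=3/10·2.093322+1/4·3.400693≈1.478170
n=5: y≈1.478170, sp=4, e=sp−y≈2.521830; I≈10.070999, D=e−e_prev≈0.615152; u=2·2.521830+0·10.070999+1/4·0.615152≈5.197449; next y=3/10·1.478170+1/4·5.197449≈1.742813
n=6: y≈1.742813, sp=4, e=sp−y≈2.257187; I≈12.328186, D=e−e_prev≈-0.264643; u=2·2.257187+0·12.328186+1/4·(-0.264643)≈4.448213; next y=3/10·1.742813+1/4·4.448213≈1.634897
n=7: y≈1.634897, sp=4, e=sp−y≈2.365103; I≈14.693289, D=e−e_prev≈0.107916; u=2·2.365103+0·14.693289+1/4·0.107916≈4.757185; next y=3/10·1.634897+1/4·4.757185≈1.679765

0 1 2.250 0.000
1 1 0.734 0.563
2 1 1.348 0.352
3 4 7.842 0.443
4 4 3.401 2.093
5 4 5.197 1.478
6 4 4.448 1.743
7 4 4.757 1.635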